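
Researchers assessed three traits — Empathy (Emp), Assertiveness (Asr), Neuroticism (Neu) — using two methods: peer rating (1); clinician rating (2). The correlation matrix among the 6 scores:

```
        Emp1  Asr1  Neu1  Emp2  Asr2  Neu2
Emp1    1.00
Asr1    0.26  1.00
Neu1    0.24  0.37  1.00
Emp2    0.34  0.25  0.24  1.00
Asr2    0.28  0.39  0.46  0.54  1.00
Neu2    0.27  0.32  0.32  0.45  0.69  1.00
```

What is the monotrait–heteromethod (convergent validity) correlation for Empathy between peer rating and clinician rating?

Same trait (Emp), different methods: r(Emp1, Emp2) = 0.34.

0.34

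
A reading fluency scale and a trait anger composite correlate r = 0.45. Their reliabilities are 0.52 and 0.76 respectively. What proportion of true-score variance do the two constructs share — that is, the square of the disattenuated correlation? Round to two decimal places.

0.51

Disattenuated r = 0.45 / √(0.52 × 0.76) = 0.45 / 0.6286 = 0.7159.
Shared true-score variance = 0.7159² = 0.5125 ≈ 0.51.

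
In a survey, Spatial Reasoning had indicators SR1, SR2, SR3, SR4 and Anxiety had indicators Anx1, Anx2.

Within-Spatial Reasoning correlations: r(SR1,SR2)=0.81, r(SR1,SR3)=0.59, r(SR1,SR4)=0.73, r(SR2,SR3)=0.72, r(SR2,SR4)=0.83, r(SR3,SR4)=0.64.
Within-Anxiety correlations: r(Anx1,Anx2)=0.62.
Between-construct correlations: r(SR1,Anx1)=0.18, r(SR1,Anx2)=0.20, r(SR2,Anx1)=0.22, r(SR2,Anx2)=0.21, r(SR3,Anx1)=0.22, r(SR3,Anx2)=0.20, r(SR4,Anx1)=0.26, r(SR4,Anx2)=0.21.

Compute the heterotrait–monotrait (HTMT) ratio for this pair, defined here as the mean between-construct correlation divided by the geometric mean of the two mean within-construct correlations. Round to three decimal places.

0.318

Between-construct mean = 1.70/8 = 0.2125.
Mean within-SR = 4.32/6 = 0.7200; mean within-Anx = 0.62/1 = 0.6200.
Geometric mean = √(0.7200 × 0.6200) = 0.6681.
HTMT = 0.2125 / 0.6681 = 0.318.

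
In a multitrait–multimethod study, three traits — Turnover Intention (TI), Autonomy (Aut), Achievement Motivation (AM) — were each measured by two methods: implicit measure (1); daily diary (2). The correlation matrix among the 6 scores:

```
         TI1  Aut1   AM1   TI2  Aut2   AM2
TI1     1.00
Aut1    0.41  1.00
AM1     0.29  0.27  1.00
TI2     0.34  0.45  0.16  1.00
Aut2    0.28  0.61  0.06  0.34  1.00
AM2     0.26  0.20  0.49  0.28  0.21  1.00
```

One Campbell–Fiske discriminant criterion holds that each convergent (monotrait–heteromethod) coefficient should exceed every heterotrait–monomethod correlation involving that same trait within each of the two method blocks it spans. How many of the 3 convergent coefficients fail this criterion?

1

Each convergent coefficient versus the relevant comparison correlations:
TI (methods 1·2): 0.34 vs {0.41, 0.34, 0.29, 0.28} → fail.
Aut (methods 1·2): 0.61 vs {0.41, 0.34, 0.27, 0.21} → pass.
AM (methods 1·2): 0.49 vs {0.29, 0.28, 0.27, 0.21} → pass.
1 of 3 fail.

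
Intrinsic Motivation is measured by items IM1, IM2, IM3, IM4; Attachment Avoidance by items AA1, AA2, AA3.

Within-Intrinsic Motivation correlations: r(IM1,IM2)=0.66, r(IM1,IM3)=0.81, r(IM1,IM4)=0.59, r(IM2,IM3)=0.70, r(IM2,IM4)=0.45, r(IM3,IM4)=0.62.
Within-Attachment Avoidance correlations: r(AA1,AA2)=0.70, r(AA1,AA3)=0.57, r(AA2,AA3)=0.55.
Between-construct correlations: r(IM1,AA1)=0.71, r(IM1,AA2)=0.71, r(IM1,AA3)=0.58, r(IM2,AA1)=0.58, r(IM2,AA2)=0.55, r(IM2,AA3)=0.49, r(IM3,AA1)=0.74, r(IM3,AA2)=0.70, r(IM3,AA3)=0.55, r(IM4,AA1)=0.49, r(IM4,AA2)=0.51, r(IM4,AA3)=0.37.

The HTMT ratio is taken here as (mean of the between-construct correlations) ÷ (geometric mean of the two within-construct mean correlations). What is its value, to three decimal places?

0.935

Between-construct mean = 6.98/12 = 0.5817.
Mean within-IM = 3.83/6 = 0.6383; mean within-AA = 1.82/3 = 0.6067.
Geometric mean = √(0.6383 × 0.6067) = 0.6223.
HTMT = 0.5817 / 0.6223 = 0.935.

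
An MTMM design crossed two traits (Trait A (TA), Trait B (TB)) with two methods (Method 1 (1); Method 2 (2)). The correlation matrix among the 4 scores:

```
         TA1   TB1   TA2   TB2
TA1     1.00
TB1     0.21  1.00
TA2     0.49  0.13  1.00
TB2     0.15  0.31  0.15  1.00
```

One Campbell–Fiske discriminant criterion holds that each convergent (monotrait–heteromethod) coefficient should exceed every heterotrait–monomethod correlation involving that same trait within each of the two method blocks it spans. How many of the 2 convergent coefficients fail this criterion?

0

Convergent coefficients and their comparison sets:
TA (methods 1·2): 0.49 vs {0.21, 0.15} → pass.
TB (methods 1·2): 0.31 vs {0.21, 0.15} → pass.
0 of 2 fail.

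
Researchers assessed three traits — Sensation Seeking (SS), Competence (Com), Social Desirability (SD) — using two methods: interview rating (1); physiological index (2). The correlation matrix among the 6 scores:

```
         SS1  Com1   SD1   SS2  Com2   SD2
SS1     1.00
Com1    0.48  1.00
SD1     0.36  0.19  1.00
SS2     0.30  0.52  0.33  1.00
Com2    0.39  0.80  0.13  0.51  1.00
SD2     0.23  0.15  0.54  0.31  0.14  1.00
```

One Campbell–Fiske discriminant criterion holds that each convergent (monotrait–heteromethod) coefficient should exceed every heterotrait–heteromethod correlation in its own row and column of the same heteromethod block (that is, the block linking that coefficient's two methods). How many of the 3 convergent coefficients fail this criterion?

Each convergent coefficient versus the relevant comparison correlations:
SS (methods 1·2): 0.30 vs {0.39, 0.52, 0.23, 0.33} → fail.
Com (methods 1·2): 0.80 vs {0.52, 0.39, 0.15, 0.13} → pass.
SD (methods 1·2): 0.54 vs {0.33, 0.23, 0.13, 0.15} → pass.
1 of 3 fail.

1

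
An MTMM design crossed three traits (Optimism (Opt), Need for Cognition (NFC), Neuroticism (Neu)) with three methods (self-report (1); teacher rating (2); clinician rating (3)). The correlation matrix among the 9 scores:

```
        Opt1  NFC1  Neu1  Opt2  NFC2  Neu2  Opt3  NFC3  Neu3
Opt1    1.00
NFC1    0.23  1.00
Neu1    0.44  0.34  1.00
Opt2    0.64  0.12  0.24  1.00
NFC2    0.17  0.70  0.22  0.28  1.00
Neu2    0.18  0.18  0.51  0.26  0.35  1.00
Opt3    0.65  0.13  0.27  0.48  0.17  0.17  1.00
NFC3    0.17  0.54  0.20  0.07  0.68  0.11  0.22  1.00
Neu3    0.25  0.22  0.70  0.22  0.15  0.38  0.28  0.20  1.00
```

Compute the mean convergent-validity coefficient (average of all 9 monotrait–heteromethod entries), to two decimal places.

Convergent values: 0.64, 0.65, 0.48, 0.70, 0.54, 0.68, 0.51, 0.70, 0.38; mean = 5.28/9 = 0.59.

0.59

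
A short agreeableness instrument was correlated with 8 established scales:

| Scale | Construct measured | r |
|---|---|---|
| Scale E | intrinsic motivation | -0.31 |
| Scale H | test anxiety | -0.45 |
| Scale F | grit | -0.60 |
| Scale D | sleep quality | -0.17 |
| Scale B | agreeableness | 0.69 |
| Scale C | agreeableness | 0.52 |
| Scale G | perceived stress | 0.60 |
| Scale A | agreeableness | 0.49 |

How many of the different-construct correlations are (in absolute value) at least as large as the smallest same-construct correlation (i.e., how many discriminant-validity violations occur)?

Convergent (same construct = agreeableness): Scale B, Scale C, Scale A.
Smallest convergent = 0.49. Discriminant |r|: 0.31, 0.45, 0.60, 0.17, 0.60; count ≥ 0.49 → 2.

2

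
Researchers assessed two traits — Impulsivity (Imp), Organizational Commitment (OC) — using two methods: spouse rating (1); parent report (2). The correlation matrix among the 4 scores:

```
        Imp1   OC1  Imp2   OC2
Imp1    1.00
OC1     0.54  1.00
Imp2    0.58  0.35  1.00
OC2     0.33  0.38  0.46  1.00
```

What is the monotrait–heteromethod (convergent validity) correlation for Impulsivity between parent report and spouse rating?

0.58

Same trait (Imp), different methods: r(Imp2, Imp1) = 0.58.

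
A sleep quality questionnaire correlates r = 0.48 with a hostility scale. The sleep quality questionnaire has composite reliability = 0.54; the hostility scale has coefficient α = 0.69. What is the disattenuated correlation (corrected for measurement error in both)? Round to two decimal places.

r_true = r_obs / √(r_xx · r_yy) = 0.48 / √(0.54 × 0.69) = 0.48 / √0.3726 = 0.48 / 0.6104 ≈ 0.79.

0.79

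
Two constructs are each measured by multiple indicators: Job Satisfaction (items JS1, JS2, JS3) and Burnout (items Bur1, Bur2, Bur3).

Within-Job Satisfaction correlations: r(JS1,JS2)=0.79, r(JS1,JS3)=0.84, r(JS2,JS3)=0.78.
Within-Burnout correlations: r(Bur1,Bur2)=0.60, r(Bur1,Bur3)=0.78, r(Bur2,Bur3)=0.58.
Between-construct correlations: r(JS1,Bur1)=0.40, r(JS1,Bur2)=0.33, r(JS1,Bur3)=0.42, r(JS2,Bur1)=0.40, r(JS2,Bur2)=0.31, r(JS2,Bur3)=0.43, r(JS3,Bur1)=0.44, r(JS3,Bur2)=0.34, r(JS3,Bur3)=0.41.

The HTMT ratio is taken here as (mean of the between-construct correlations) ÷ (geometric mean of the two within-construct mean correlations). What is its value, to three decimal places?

Between-construct mean = 3.48/9 = 0.3867.
Mean within-JS = 2.41/3 = 0.8033; mean within-Bur = 1.96/3 = 0.6533.
Geometric mean = √(0.8033 × 0.6533) = 0.7244.
HTMT = 0.3867 / 0.7244 = 0.534.

0.534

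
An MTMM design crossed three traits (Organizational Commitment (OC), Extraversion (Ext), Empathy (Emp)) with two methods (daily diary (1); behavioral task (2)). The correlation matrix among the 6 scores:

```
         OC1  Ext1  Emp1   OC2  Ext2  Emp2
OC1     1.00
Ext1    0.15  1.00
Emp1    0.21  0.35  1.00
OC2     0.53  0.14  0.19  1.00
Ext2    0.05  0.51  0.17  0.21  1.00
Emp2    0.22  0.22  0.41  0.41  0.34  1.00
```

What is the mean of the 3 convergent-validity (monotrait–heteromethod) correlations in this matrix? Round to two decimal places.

0.48

Convergent values: 0.53, 0.51, 0.41; mean = 1.45/3 = 0.48.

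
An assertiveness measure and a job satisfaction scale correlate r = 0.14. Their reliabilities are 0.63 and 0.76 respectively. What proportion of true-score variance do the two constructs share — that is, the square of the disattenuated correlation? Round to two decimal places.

0.04

Disattenuated r = 0.14 / √(0.63 × 0.76) = 0.14 / 0.6920 = 0.2023.
Shared true-score variance = 0.2023² = 0.0409 ≈ 0.04.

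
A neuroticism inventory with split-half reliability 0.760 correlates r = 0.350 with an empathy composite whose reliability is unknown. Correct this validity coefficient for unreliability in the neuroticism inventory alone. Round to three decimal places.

Single correction: r_c = r_obs / √r_xx = 0.350 / √0.760 = 0.350 / 0.8718 ≈ 0.401.

0.401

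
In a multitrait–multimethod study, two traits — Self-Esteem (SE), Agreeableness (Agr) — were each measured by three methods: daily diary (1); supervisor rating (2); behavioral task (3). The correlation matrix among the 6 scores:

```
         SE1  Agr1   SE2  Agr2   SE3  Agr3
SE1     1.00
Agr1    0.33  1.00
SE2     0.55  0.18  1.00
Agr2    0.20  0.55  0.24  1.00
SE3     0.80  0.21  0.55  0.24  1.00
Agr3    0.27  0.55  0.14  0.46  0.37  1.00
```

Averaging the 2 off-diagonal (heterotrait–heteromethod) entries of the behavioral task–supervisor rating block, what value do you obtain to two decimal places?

0.19

HTHM values (method 3 × method 2): 0.24, 0.14; mean = 0.38/2 = 0.19.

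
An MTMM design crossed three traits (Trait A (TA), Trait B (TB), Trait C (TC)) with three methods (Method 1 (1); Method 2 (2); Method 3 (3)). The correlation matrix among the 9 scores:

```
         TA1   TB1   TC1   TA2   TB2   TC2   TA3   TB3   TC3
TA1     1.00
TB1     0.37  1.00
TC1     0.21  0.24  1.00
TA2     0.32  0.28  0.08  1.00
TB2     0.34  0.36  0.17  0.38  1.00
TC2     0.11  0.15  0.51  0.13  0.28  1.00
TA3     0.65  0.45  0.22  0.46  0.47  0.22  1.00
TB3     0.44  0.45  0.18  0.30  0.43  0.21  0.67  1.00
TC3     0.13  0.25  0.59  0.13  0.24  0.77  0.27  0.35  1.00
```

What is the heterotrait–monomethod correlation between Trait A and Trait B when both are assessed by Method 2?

0.38

Different traits, same method: r(TA2, TB2) = 0.38.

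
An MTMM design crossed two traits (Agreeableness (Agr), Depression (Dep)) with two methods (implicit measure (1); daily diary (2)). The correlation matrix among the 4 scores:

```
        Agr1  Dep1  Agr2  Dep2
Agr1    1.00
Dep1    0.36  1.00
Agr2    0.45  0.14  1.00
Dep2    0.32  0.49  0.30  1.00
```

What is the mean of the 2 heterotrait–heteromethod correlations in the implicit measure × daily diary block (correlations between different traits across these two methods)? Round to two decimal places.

HTHM values (method 1 × method 2): 0.32, 0.14; mean = 0.46/2 = 0.23.

0.23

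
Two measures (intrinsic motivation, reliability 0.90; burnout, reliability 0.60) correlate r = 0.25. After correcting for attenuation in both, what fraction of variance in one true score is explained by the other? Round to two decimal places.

Disattenuated r = 0.25 / √(0.90 × 0.60) = 0.25 / 0.7348 = 0.3402.
Shared true-score variance = 0.3402² = 0.1157 ≈ 0.12.

0.12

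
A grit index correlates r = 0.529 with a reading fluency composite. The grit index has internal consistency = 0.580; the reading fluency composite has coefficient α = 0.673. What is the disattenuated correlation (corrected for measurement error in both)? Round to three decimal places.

0.847

r_true = r_obs / √(r_xx · r_yy) = 0.529 / √(0.580 × 0.673) = 0.529 / √0.390340 = 0.529 / 0.6248 ≈ 0.847.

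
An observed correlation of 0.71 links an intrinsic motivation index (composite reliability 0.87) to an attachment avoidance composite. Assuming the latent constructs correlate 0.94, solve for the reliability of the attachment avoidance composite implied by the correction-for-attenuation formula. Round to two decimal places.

r_true = r_obs / √(r_xx · r_yy) ⇒ 0.94 = 0.71 / √(0.87 · r_yy).
√(0.87 · r_yy) = 0.71 / 0.94 = 0.7553; 0.87 · r_yy = 0.5705; r_yy = 0.5705 / 0.87 ≈ 0.66.

0.66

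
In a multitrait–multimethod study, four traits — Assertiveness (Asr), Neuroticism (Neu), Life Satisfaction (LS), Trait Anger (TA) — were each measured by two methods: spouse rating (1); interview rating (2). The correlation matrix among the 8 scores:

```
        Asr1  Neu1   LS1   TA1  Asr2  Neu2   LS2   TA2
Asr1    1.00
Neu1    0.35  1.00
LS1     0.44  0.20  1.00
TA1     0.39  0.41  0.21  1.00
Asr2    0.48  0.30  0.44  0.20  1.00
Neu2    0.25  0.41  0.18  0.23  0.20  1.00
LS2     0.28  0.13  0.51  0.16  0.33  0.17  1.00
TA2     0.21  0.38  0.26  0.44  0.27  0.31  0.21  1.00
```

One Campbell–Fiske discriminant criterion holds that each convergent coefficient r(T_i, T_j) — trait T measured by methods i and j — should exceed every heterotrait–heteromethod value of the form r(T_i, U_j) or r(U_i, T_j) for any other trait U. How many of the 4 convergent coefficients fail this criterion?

0

Each convergent coefficient versus the relevant comparison correlations:
Asr (methods 1·2): 0.48 vs {0.25, 0.30, 0.28, 0.44, 0.21, 0.20} → pass.
Neu (methods 1·2): 0.41 vs {0.30, 0.25, 0.13, 0.18, 0.38, 0.23} → pass.
LS (methods 1·2): 0.51 vs {0.44, 0.28, 0.18, 0.13, 0.26, 0.16} → pass.
TA (methods 1·2): 0.44 vs {0.20, 0.21, 0.23, 0.38, 0.16, 0.26} → pass.
0 of 4 fail.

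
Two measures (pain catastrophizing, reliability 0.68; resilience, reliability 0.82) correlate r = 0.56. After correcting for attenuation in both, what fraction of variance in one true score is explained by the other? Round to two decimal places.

Disattenuated r = 0.56 / √(0.68 × 0.82) = 0.56 / 0.7467 = 0.7500.
Shared true-score variance = 0.7500² = 0.5625 ≈ 0.56.

0.56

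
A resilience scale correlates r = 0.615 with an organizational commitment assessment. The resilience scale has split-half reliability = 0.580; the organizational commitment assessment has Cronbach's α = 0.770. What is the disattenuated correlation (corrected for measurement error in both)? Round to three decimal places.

r_true = r_obs / √(r_xx · r_yy) = 0.615 / √(0.580 × 0.770) = 0.615 / √0.446600 = 0.615 / 0.6683 ≈ 0.920.

0.920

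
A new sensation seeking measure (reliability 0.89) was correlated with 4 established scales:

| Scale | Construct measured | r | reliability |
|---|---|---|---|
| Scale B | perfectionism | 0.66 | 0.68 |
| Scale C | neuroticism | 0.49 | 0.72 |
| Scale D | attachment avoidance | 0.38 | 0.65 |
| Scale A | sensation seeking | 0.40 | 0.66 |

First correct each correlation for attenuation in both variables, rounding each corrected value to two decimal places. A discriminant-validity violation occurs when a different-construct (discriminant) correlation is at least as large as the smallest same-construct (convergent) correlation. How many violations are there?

Disattenuated r (r / √(r_scale · r_new)):
  Scale B (disc): 0.66 / √(0.68·0.89) = 0.85
  Scale C (disc): 0.49 / √(0.72·0.89) = 0.61
  Scale D (disc): 0.38 / √(0.65·0.89) = 0.50
  Scale A (conv): 0.40 / √(0.66·0.89) = 0.52
Smallest convergent = 0.52. Discriminant values: 0.85, 0.61, 0.50; count ≥ 0.52 → 2.

2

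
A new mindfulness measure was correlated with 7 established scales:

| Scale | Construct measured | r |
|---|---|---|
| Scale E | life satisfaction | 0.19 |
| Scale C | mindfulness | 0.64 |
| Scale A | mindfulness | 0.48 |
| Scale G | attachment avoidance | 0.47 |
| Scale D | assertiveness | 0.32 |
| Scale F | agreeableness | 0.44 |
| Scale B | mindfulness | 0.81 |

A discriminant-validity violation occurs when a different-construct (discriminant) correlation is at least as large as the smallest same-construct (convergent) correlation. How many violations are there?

0

Convergent (same construct = mindfulness): Scale C, Scale A, Scale B.
Smallest convergent = 0.48. Discriminant values: 0.19, 0.47, 0.32, 0.44; count ≥ 0.48 → 0.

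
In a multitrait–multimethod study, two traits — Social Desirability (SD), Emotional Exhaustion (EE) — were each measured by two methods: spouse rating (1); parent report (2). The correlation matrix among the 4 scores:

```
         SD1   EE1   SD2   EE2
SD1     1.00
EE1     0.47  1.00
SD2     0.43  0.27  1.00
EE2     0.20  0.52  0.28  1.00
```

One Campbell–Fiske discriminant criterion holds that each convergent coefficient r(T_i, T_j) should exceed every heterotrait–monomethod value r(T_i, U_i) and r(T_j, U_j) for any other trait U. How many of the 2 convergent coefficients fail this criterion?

Checking each validity diagonal entry against its comparison values:
SD (methods 1·2): 0.43 vs {0.47, 0.28} → fail.
EE (methods 1·2): 0.52 vs {0.47, 0.28} → pass.
1 of 2 fail.

1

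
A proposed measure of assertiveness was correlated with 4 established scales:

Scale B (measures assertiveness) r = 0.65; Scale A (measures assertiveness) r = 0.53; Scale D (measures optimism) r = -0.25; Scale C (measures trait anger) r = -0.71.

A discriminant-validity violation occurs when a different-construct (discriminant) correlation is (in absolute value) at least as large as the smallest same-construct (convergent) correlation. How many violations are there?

Convergent (same construct = assertiveness): Scale B, Scale A.
Smallest convergent = 0.53. Discriminant |r|: 0.25, 0.71; count ≥ 0.53 → 1.

1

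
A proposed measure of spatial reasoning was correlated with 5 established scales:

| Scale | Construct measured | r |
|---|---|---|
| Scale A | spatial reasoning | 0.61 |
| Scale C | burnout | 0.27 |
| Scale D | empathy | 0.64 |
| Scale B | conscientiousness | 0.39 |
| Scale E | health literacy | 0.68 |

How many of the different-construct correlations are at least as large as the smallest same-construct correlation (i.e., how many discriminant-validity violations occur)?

Convergent (same construct = spatial reasoning): Scale A.
Smallest convergent = 0.61. Discriminant values: 0.27, 0.64, 0.39, 0.68; count ≥ 0.61 → 2.

2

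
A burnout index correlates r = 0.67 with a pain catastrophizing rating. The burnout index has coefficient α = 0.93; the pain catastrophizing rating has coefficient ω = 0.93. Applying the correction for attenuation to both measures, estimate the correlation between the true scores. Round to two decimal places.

r_true = r_obs / √(r_xx · r_yy) = 0.67 / √(0.93 × 0.93) = 0.67 / √0.8649 = 0.67 / 0.9300 ≈ 0.72.

0.72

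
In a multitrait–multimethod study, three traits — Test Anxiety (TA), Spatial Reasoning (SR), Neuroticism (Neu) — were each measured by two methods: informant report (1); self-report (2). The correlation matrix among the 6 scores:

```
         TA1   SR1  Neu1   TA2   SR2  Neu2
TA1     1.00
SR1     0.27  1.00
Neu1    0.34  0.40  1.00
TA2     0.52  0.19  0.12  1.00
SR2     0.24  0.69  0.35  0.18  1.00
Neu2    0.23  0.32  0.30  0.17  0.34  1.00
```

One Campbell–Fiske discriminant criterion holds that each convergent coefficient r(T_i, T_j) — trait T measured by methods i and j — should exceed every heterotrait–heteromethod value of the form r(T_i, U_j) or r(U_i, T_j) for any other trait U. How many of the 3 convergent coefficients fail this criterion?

1

Each convergent coefficient versus the relevant comparison correlations:
TA (methods 1·2): 0.52 vs {0.24, 0.19, 0.23, 0.12} → pass.
SR (methods 1·2): 0.69 vs {0.19, 0.24, 0.32, 0.35} → pass.
Neu (methods 1·2): 0.30 vs {0.12, 0.23, 0.35, 0.32} → fail.
1 of 3 fail.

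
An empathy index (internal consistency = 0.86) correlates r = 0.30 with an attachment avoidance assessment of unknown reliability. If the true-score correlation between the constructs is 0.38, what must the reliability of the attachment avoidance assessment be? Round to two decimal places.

r_true = r_obs / √(r_xx · r_yy) ⇒ 0.38 = 0.30 / √(0.86 · r_yy).
√(0.86 · r_yy) = 0.30 / 0.38 = 0.7895; 0.86 · r_yy = 0.6233; r_yy = 0.6233 / 0.86 ≈ 0.72.

0.72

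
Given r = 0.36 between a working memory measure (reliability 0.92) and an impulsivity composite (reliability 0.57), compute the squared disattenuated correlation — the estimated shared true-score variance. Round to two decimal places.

0.25

Disattenuated r = 0.36 / √(0.92 × 0.57) = 0.36 / 0.7242 = 0.4971.
Shared true-score variance = 0.4971² = 0.2471 ≈ 0.25.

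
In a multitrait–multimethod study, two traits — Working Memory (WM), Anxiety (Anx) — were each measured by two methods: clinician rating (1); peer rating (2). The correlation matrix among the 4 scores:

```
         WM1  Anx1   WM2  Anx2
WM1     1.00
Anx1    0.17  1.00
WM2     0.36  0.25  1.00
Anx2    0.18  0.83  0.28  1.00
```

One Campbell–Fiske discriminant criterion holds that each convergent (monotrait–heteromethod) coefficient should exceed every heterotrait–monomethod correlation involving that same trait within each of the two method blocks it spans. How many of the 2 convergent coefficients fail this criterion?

Convergent coefficients and their comparison sets:
WM (methods 1·2): 0.36 vs {0.17, 0.28} → pass.
Anx (methods 1·2): 0.83 vs {0.17, 0.28} → pass.
0 of 2 fail.

0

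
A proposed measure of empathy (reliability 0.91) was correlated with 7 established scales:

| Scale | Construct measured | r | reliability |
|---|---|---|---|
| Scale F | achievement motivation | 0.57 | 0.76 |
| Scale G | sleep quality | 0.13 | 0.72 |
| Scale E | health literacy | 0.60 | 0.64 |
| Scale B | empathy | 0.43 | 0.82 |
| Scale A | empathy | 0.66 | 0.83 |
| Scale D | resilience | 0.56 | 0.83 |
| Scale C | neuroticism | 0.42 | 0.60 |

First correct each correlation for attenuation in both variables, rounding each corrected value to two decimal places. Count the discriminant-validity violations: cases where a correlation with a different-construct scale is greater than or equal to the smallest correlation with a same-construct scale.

Disattenuated r (r / √(r_scale · r_new)):
  Scale F (disc): 0.57 / √(0.76·0.91) = 0.69
  Scale G (disc): 0.13 / √(0.72·0.91) = 0.16
  Scale E (disc): 0.60 / √(0.64·0.91) = 0.79
  Scale B (conv): 0.43 / √(0.82·0.91) = 0.50
  Scale A (conv): 0.66 / √(0.83·0.91) = 0.76
  Scale D (disc): 0.56 / √(0.83·0.91) = 0.64
  Scale C (disc): 0.42 / √(0.60·0.91) = 0.57
Smallest convergent = 0.50. Discriminant values: 0.69, 0.16, 0.79, 0.64, 0.57; count ≥ 0.50 → 4.

4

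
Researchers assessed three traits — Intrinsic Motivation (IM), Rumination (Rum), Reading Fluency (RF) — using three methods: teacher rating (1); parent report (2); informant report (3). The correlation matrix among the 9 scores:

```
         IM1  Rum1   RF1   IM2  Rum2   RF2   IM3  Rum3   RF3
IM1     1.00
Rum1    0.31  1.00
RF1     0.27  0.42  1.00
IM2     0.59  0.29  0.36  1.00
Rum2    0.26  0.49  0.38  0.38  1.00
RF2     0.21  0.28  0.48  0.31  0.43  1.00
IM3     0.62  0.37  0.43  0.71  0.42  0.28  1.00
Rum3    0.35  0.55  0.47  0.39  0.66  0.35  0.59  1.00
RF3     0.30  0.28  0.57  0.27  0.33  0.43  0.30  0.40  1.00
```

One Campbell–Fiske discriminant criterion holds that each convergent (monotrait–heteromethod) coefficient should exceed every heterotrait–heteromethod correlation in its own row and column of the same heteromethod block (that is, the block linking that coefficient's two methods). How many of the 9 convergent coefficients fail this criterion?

0

Each convergent coefficient versus the relevant comparison correlations:
IM (methods 1·2): 0.59 vs {0.26, 0.29, 0.21, 0.36} → pass.
IM (methods 1·3): 0.62 vs {0.35, 0.37, 0.30, 0.43} → pass.
IM (methods 2·3): 0.71 vs {0.39, 0.42, 0.27, 0.28} → pass.
Rum (methods 1·2): 0.49 vs {0.29, 0.26, 0.28, 0.38} → pass.
Rum (methods 1·3): 0.55 vs {0.37, 0.35, 0.28, 0.47} → pass.
Rum (methods 2·3): 0.66 vs {0.42, 0.39, 0.33, 0.35} → pass.
RF (methods 1·2): 0.48 vs {0.36, 0.21, 0.38, 0.28} → pass.
RF (methods 1·3): 0.57 vs {0.43, 0.30, 0.47, 0.28} → pass.
RF (methods 2·3): 0.43 vs {0.28, 0.27, 0.35, 0.33} → pass.
0 of 9 fail.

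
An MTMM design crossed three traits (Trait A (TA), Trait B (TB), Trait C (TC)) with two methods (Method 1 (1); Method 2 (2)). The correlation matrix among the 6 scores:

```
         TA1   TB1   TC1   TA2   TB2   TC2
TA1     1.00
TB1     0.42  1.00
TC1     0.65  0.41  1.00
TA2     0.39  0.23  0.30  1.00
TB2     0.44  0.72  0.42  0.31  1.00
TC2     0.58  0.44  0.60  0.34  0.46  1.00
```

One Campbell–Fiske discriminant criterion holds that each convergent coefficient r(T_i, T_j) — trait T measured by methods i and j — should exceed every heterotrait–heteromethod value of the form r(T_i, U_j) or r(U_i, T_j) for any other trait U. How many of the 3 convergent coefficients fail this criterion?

1

Convergent coefficients and their comparison sets:
TA (methods 1·2): 0.39 vs {0.44, 0.23, 0.58, 0.30} → fail.
TB (methods 1·2): 0.72 vs {0.23, 0.44, 0.44, 0.42} → pass.
TC (methods 1·2): 0.60 vs {0.30, 0.58, 0.42, 0.44} → pass.
1 of 3 fail.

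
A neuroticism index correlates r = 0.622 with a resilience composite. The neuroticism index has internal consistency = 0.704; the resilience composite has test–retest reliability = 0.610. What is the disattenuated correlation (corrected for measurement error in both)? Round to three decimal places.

0.949

r_true = r_obs / √(r_xx · r_yy) = 0.622 / √(0.704 × 0.610) = 0.622 / √0.429440 = 0.622 / 0.6553 ≈ 0.949.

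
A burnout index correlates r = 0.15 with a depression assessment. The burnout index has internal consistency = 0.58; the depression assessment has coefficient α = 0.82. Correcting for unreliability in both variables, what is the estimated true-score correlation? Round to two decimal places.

r_true = r_obs / √(r_xx · r_yy) = 0.15 / √(0.58 × 0.82) = 0.15 / √0.4756 = 0.15 / 0.6896 ≈ 0.22.

0.22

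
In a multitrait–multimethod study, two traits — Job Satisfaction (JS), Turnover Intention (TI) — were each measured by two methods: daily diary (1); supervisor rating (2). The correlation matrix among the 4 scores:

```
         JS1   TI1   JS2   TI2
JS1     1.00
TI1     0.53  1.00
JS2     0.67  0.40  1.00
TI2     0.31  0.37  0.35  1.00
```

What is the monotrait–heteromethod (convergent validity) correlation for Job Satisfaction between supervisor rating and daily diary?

0.67

Same trait (JS), different methods: r(JS2, JS1) = 0.67.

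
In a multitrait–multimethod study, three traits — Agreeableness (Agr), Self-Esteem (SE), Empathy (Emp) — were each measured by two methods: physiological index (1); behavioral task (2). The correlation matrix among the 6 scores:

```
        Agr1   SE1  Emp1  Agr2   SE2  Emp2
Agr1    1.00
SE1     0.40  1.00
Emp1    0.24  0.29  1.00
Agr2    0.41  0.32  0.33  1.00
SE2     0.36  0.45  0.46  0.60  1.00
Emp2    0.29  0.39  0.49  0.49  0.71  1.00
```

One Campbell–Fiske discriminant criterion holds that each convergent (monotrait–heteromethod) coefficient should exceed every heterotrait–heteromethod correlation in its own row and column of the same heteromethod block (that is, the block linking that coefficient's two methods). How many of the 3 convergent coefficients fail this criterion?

Checking each validity diagonal entry against its comparison values:
Agr (methods 1·2): 0.41 vs {0.36, 0.32, 0.29, 0.33} → pass.
SE (methods 1·2): 0.45 vs {0.32, 0.36, 0.39, 0.46} → fail.
Emp (methods 1·2): 0.49 vs {0.33, 0.29, 0.46, 0.39} → pass.
1 of 3 fail.

1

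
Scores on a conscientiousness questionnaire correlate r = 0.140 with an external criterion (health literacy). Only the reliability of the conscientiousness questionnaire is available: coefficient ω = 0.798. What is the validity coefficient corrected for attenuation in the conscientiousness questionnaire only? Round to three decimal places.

Single correction: r_c = r_obs / √r_xx = 0.140 / √0.798 = 0.140 / 0.8933 ≈ 0.157.

0.157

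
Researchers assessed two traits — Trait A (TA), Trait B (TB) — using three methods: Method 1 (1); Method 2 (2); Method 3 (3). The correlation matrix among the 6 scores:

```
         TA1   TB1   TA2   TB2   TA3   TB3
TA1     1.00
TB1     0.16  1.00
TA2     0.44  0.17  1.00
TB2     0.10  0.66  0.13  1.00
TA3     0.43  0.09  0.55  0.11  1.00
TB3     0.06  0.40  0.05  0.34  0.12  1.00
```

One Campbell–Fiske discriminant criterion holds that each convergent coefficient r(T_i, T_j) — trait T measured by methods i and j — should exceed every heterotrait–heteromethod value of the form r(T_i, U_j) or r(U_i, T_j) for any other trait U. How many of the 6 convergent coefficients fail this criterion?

Checking each validity diagonal entry against its comparison values:
TA (methods 1·2): 0.44 vs {0.10, 0.17} → pass.
TA (methods 1·3): 0.43 vs {0.06, 0.09} → pass.
TA (methods 2·3): 0.55 vs {0.05, 0.11} → pass.
TB (methods 1·2): 0.66 vs {0.17, 0.10} → pass.
TB (methods 1·3): 0.40 vs {0.09, 0.06} → pass.
TB (methods 2·3): 0.34 vs {0.11, 0.05} → pass.
0 of 6 fail.

0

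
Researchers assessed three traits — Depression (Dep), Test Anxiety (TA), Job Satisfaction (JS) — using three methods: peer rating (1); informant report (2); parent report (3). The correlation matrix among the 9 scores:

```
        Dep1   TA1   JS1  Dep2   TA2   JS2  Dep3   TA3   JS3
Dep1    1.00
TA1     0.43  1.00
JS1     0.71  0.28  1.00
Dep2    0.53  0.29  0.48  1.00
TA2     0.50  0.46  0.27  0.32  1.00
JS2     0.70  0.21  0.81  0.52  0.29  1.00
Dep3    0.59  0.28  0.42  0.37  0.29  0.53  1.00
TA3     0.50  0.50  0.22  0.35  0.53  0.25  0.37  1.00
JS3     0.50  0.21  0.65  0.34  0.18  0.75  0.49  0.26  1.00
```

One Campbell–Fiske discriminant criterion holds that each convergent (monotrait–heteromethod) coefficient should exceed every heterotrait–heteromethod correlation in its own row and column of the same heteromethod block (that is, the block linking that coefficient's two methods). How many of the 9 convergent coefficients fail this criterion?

4

Convergent coefficients and their comparison sets:
Dep (methods 1·2): 0.53 vs {0.50, 0.29, 0.70, 0.48} → fail.
Dep (methods 1·3): 0.59 vs {0.50, 0.28, 0.50, 0.42} → pass.
Dep (methods 2·3): 0.37 vs {0.35, 0.29, 0.34, 0.53} → fail.
TA (methods 1·2): 0.46 vs {0.29, 0.50, 0.21, 0.27} → fail.
TA (methods 1·3): 0.50 vs {0.28, 0.50, 0.21, 0.22} → fail.
TA (methods 2·3): 0.53 vs {0.29, 0.35, 0.18, 0.25} → pass.
JS (methods 1·2): 0.81 vs {0.48, 0.70, 0.27, 0.21} → pass.
JS (methods 1·3): 0.65 vs {0.42, 0.50, 0.22, 0.21} → pass.
JS (methods 2·3): 0.75 vs {0.53, 0.34, 0.25, 0.18} → pass.
4 of 9 fail.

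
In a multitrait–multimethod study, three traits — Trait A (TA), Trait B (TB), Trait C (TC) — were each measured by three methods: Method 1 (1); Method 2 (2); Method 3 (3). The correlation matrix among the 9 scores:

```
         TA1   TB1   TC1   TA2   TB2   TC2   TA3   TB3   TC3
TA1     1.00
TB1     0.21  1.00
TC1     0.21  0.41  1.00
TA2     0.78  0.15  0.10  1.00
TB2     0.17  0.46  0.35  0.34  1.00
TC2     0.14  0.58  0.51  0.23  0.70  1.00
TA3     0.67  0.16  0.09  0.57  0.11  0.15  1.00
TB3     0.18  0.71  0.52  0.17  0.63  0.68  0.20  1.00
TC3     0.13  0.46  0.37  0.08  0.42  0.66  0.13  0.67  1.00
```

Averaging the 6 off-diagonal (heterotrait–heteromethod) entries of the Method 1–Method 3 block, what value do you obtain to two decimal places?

0.26

HTHM values (method 1 × method 3): 0.18, 0.13, 0.16, 0.46, 0.09, 0.52; mean = 1.54/6 = 0.26.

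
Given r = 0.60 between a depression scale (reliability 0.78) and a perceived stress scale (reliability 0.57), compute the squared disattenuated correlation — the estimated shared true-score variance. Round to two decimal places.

Disattenuated r = 0.60 / √(0.78 × 0.57) = 0.60 / 0.6668 = 0.8998.
Shared true-score variance = 0.8998² = 0.8096 ≈ 0.81.

0.81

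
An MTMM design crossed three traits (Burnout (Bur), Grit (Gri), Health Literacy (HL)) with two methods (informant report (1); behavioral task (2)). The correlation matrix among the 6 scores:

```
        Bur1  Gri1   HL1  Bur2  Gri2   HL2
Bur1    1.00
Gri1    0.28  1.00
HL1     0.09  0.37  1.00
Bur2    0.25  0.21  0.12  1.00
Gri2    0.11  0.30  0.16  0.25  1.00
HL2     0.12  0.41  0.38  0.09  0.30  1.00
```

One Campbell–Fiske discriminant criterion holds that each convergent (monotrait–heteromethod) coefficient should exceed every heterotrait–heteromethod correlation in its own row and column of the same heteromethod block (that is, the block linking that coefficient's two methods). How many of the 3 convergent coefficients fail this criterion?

2

Checking each validity diagonal entry against its comparison values:
Bur (methods 1·2): 0.25 vs {0.11, 0.21, 0.12, 0.12} → pass.
Gri (methods 1·2): 0.30 vs {0.21, 0.11, 0.41, 0.16} → fail.
HL (methods 1·2): 0.38 vs {0.12, 0.12, 0.16, 0.41} → fail.
2 of 3 fail.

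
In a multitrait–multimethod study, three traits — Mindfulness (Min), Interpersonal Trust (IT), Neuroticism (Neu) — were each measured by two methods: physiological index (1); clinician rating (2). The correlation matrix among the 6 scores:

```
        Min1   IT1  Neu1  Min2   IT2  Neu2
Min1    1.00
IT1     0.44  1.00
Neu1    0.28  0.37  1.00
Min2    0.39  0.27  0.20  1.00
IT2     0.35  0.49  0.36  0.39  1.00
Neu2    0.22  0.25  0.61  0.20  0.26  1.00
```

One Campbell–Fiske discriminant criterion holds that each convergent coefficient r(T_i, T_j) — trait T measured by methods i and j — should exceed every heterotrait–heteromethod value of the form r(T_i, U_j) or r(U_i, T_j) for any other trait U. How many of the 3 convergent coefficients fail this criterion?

Convergent coefficients and their comparison sets:
Min (methods 1·2): 0.39 vs {0.35, 0.27, 0.22, 0.20} → pass.
IT (methods 1·2): 0.49 vs {0.27, 0.35, 0.25, 0.36} → pass.
Neu (methods 1·2): 0.61 vs {0.20, 0.22, 0.36, 0.25} → pass.
0 of 3 fail.

0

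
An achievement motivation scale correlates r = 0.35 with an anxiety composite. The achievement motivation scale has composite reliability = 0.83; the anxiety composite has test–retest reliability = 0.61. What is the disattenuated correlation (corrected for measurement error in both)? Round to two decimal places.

r_true = r_obs / √(r_xx · r_yy) = 0.35 / √(0.83 × 0.61) = 0.35 / √0.5063 = 0.35 / 0.7115 ≈ 0.49.

0.49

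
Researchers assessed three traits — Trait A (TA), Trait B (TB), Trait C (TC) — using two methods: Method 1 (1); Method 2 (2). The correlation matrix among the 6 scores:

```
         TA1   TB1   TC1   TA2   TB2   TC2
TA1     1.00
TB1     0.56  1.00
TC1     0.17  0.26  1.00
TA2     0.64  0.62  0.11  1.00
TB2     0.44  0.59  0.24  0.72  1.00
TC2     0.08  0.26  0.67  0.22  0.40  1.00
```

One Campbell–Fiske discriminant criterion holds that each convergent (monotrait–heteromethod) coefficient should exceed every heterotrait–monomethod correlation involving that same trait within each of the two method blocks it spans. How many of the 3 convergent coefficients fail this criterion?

2

Checking each validity diagonal entry against its comparison values:
TA (methods 1·2): 0.64 vs {0.56, 0.72, 0.17, 0.22} → fail.
TB (methods 1·2): 0.59 vs {0.56, 0.72, 0.26, 0.40} → fail.
TC (methods 1·2): 0.67 vs {0.17, 0.22, 0.26, 0.40} → pass.
2 of 3 fail.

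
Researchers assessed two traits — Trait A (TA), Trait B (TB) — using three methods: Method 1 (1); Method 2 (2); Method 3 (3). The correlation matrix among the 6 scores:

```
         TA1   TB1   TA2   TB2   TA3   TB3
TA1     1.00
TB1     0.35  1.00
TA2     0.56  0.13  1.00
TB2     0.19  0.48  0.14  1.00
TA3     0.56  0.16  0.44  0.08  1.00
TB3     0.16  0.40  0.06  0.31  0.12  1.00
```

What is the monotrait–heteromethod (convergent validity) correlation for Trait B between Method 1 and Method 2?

Same trait (TB), different methods: r(TB1, TB2) = 0.48.

0.48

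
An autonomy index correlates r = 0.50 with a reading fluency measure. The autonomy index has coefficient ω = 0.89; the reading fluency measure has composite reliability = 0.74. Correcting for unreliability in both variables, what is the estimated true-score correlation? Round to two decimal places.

r_true = r_obs / √(r_xx · r_yy) = 0.50 / √(0.89 × 0.74) = 0.50 / √0.6586 = 0.50 / 0.8115 ≈ 0.62.

0.62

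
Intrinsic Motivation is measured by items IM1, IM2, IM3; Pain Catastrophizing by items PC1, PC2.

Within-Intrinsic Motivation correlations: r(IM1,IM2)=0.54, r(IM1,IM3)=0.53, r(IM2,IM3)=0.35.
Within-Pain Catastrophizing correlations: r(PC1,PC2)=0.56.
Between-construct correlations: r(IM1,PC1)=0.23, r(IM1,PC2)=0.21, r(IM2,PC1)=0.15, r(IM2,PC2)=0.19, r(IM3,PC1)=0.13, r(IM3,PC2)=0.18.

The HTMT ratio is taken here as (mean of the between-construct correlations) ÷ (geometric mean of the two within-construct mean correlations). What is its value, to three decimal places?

Mean between = 1.09/6 = 0.1817.
Mean within-IM = 1.42/3 = 0.4733; mean within-PC = 0.56/1 = 0.5600.
Geometric mean = √(0.4733 × 0.5600) = 0.5148.
HTMT = 0.1817 / 0.5148 = 0.353.

0.353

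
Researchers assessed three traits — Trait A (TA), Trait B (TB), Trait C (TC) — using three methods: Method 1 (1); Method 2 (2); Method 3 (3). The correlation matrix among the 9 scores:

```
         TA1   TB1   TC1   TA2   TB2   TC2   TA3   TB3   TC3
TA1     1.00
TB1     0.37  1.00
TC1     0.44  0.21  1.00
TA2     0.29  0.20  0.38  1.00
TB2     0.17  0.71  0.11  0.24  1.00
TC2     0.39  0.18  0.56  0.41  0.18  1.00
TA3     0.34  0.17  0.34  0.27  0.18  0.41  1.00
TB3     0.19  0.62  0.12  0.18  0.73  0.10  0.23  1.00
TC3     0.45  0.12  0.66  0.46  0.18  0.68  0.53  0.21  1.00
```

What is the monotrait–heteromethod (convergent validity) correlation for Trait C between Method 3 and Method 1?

Same trait (TC), different methods: r(TC3, TC1) = 0.66.

0.66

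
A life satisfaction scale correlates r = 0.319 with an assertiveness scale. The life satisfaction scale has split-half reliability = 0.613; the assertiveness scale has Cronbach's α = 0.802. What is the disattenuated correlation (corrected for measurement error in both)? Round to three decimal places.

0.455

r_true = r_obs / √(r_xx · r_yy) = 0.319 / √(0.613 × 0.802) = 0.319 / √0.491626 = 0.319 / 0.7012 ≈ 0.455.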